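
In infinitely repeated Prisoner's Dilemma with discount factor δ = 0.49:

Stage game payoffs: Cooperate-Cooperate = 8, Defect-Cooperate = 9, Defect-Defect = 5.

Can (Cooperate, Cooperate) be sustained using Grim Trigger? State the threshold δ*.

δ* = 0.25; since δ = 0.49 ≥ 0.25, cooperation can be sustained

Work:
For Grim Trigger:
Cooperate forever: 8/(1-δ)
Defect then punished: 9 + 5·δ/(1-δ)
Need: 8/(1-δ) ≥ 9 + 5·δ/(1-δ)
Solving: δ ≥ (T-R)/(T-P) = (9-8)/(9-5) = 0.25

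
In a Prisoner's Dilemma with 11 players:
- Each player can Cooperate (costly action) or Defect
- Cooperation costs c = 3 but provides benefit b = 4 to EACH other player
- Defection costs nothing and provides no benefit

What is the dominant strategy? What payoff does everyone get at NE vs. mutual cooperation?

Dominant: Defect; NE payoff = 0; Coop payoff = 37

Work:
Defect dominates (saves cost c = 3, benefit to others is external)
NE: All defect → everyone gets 0
If all cooperate: each receives (10)×4 - 3 = 37
Social dilemma: 37 > 0 but NE gives 0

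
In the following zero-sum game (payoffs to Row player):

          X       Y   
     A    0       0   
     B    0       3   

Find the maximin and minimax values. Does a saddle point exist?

Maximin = 0, Minimax = 0, Saddle: True

Work:
Row minimums: [0, 0] → maximin = 0
Column maximums: [0, 3] → minimax = 0
Saddle point exists! Game value = 0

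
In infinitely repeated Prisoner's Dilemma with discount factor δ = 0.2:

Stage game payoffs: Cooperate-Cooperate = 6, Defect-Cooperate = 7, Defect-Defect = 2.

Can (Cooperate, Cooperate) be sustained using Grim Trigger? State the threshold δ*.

δ* = 0.2; since δ = 0.2 ≥ 0.2, cooperation can be sustained

Work:
For Grim Trigger:
Cooperate forever: 6/(1-δ)
Defect then punished: 7 + 2·δ/(1-δ)
Need: 6/(1-δ) ≥ 7 + 2·δ/(1-δ)
Solving: δ ≥ (T-R)/(T-P) = (7-6)/(7-2) = 0.2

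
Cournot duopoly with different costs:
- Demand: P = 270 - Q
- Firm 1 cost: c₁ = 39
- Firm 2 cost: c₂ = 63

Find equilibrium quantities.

q₁* = 85.0, q₂* = 61.0

Work:
Reaction: q₁ = (270 - 39 - q₂)/2
Reaction: q₂ = (270 - 63 - q₁)/2
Solve simultaneously:
q₁* = (270 - 2×39 + 63)/3 = 85.0
q₂* = (270 - 2×63 + 39)/3 = 61.0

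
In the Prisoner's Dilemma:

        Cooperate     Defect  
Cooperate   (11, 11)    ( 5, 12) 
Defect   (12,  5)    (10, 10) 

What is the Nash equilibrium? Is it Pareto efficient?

(Defect, Defect) is NE; not Pareto efficient

Work:
Defect dominates Cooperate for both players:
If P2 cooperates: Defect (12) > Cooperate (11)
If P2 defects: Defect (10) > Cooperate (5)
NE: (Defect, Defect) with payoff (10, 10)
But (Cooperate, Cooperate) = (11, 11) Pareto dominates (10, 10)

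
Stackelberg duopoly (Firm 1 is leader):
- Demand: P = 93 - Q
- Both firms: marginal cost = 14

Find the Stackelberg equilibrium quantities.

q₁* (leader) = 39.5, q₂* (follower) = 19.75

Work:
Follower's reaction: q₂ = (a - c - q₁)/2
Leader substitutes: π₁ = q₁·(a - q₁ - (a-c-q₁)/2 - c)
FOC: q₁* = (93 - 14)/2 = 39.50
Then: q₂* = (93 - 14 - 39.5)/2 = 19.75
Leader has first-mover advantage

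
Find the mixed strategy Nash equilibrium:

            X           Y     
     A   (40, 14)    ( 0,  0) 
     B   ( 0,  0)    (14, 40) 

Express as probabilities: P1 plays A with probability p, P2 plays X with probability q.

p = 0.7407, q = 0.2593

Work:
Find probabilities that make opponent indifferent:
P2 chooses q to make P1 indifferent between A and B
P1 chooses p to make P2 indifferent between X and Y
Mixed NE: P1 plays (A: 0.7407, B: 0.2593), P2 plays (X: 0.2593, Y: 0.7407)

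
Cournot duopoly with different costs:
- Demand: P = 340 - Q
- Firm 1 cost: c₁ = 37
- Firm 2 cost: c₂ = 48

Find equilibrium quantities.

q₁* = 104.67, q₂* = 93.67

Work:
Reaction: q₁ = (340 - 37 - q₂)/2
Reaction: q₂ = (340 - 48 - q₁)/2
Solve simultaneously:
q₁* = (340 - 2×37 + 48)/3 = 104.67
q₂* = (340 - 2×48 + 37)/3 = 93.67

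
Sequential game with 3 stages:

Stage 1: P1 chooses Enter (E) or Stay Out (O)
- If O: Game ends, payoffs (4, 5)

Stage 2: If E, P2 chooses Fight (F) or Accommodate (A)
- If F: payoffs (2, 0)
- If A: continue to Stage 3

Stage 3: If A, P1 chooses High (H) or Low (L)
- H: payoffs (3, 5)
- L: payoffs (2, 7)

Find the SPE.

SPE: (O, A, H); Outcome (4, 5)

Work:
Stage 3: P1 chooses H (3 vs 2)
Stage 2: P2: F->0, A->5 (anticipating H). Choose A
Stage 1: P1: O->4, E->3 (anticipating A, H). Choose O
SPE path: O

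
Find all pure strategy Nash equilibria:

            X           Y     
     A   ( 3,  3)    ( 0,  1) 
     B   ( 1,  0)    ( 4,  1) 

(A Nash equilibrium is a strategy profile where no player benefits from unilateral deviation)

Nash equilibrium: (A, X), (B, Y)

Work:
Best responses:
  P1 vs X: payoffs [3, 1] → best response A (payoff 3)
  P1 vs Y: payoffs [0, 4] → best response B (payoff 4)
  P2 vs A: payoffs [3, 1] → best response X (payoff 3)
  P2 vs B: payoffs [0, 1] → best response Y (payoff 1)
Mutual best responses: (A,X), (B,Y) → Nash equilibria.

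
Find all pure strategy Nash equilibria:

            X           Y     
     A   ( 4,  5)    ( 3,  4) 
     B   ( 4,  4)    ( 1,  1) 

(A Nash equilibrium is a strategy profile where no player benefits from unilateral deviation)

Nash equilibrium: (A, X), (B, X)

Work:
Best responses:
  P1 vs X: payoffs [4, 4] → best response A/B (payoff 4)
  P1 vs Y: payoffs [3, 1] → best response A (payoff 3)
  P2 vs A: payoffs [5, 4] → best response X (payoff 5)
  P2 vs B: payoffs [4, 1] → best response X (payoff 4)
Mutual best responses: (A,X), (B,X) → Nash equilibria.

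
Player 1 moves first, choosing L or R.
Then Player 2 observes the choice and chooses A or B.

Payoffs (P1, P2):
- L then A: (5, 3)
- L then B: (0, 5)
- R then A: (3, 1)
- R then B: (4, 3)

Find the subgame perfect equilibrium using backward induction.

P1 plays R, P2 plays B after L and B after R; Payoff (4, 3)

Work:
Backward induction:
After L: P2 chooses B → P1 gets 0
After R: P2 chooses B → P1 gets 4
P1 chooses R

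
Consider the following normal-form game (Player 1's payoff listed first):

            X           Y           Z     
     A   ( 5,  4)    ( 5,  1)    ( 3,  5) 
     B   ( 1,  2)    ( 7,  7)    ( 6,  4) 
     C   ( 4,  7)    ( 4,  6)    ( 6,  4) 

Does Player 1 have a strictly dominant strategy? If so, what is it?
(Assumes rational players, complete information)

No strictly dominant strategy exists for Player 1

Work:
A strategy strictly dominates another if it gives a strictly higher payoff against every opponent action. Compare each pair of P1's strategies column-by-column:
  A vs B: [5 vs 1, 5 vs 7, 3 vs 6] → A does not strictly dominate B (column Y: 5 ≤ 7)
  A vs C: [5 vs 4, 5 vs 4, 3 vs 6] → A does not strictly dominate C (column Z: 3 ≤ 6)
  B vs A: [1 vs 5, 7 vs 5, 6 vs 3] → B does not strictly dominate A (column X: 1 ≤ 5)
  B vs C: [1 vs 4, 7 vs 4, 6 vs 6] → B does not strictly dominate C (column X: 1 ≤ 4)
  C vs A: [4 vs 5, 4 vs 5, 6 vs 3] → C does not strictly dominate A (column X: 4 ≤ 5)
  C vs B: [4 vs 1, 4 vs 7, 6 vs 6] → C does not strictly dominate B (column Y: 4 ≤ 7)
No single strategy strictly dominates all others → no strictly dominant strategy.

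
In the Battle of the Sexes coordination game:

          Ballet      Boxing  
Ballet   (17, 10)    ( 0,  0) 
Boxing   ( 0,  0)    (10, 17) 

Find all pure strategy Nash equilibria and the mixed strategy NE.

Pure NE: (Ballet, Ballet) and (Boxing, Boxing); Mixed NE: p = 0.6296, q = 0.3704

Work:
Check pure NE:
(Ballet, Ballet): (17, 10) - no unilateral deviation beneficial
(Boxing, Boxing): (10, 17) - no unilateral deviation beneficial
Mixed NE: P1 plays Ballet with p = 0.6296, P2 plays Ballet with q = 0.3704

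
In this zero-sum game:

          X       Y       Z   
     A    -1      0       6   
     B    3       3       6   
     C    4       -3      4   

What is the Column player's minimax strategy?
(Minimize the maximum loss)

Column should play Y, value = 3

Work:
Column player minimizes Row's maximum payoff:
Column X: max payoff to Row = 4
Column Y: max payoff to Row = 3
Column Z: max payoff to Row = 6
Minimum is 3, achieved by column Y.
Minimax strategy: Y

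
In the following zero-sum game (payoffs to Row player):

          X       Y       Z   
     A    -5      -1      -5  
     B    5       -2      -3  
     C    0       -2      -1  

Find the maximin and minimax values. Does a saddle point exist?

Maximin = -2, Minimax = -1, Saddle: False

Work:
Row minimums: [-5, -3, -2] → maximin = -2
Column maximums: [5, -1, -1] → minimax = -1
No saddle point (maximin ≠ minimax). Mixed strategy needed.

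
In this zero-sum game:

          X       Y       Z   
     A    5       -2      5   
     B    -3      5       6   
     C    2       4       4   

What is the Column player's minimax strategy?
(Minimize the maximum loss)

Column should play X or Y (all achieve the minimum), value = 5

Work:
Column player minimizes Row's maximum payoff:
Column X: max payoff to Row = 5
Column Y: max payoff to Row = 5
Column Z: max payoff to Row = 6
Minimum is 5, achieved by columns X, Y (tied).
Each of X or Y is a minimax strategy.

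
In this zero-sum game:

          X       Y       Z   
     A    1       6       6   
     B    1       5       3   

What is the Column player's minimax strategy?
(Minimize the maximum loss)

Column should play X, value = 1

Work:
Column player minimizes Row's maximum payoff:
Column X: max payoff to Row = 1
Column Y: max payoff to Row = 6
Column Z: max payoff to Row = 6
Minimum is 1, achieved by column X.
Minimax strategy: X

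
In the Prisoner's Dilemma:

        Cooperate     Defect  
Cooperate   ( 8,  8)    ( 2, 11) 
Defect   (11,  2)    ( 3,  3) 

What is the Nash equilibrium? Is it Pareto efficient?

(Defect, Defect) is NE; not Pareto efficient

Work:
Defect dominates Cooperate for both players:
If P2 cooperates: Defect (11) > Cooperate (8)
If P2 defects: Defect (3) > Cooperate (2)
NE: (Defect, Defect) with payoff (3, 3)
But (Cooperate, Cooperate) = (8, 8) Pareto dominates (3, 3)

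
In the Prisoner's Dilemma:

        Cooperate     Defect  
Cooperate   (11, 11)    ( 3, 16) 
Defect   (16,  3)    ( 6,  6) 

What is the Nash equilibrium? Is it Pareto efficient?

(Defect, Defect) is NE; not Pareto efficient

Work:
Defect dominates Cooperate for both players:
If P2 cooperates: Defect (16) > Cooperate (11)
If P2 defects: Defect (6) > Cooperate (3)
NE: (Defect, Defect) with payoff (6, 6)
But (Cooperate, Cooperate) = (11, 11) Pareto dominates (6, 6)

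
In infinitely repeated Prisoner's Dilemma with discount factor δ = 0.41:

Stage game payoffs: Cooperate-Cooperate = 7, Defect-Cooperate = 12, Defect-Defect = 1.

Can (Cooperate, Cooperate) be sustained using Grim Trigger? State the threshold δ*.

δ* = 0.4545; since δ = 0.41 < 0.4545, cooperation cannot be sustained

Work:
For Grim Trigger:
Cooperate forever: 7/(1-δ)
Defect then punished: 12 + 1·δ/(1-δ)
Need: 7/(1-δ) ≥ 12 + 1·δ/(1-δ)
Solving: δ ≥ (T-R)/(T-P) = (12-7)/(12-1) = 0.4545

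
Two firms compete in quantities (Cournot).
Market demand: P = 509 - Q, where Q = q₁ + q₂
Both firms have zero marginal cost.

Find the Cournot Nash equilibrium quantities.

q₁* = q₂* = 169.67; P* = 169.67

Work:
Profit: π_i = P·q_i = (a - q_i - q_j)·q_i
FOC: ∂π_i/∂q_i = a - 2q_i - q_j = 0
Reaction function: q_i = (509 - q_j)/2
Symmetry: q* = 509/3 = 169.67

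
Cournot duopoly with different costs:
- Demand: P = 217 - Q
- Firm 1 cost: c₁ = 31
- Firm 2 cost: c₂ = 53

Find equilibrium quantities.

q₁* = 69.33, q₂* = 47.33

Work:
Reaction: q₁ = (217 - 31 - q₂)/2
Reaction: q₂ = (217 - 53 - q₁)/2
Solve simultaneously:
q₁* = (217 - 2×31 + 53)/3 = 69.33
q₂* = (217 - 2×53 + 31)/3 = 47.33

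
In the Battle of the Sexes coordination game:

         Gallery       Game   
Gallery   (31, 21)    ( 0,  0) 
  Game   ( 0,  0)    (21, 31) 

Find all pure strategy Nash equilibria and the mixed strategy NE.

Pure NE: (Gallery, Gallery) and (Game, Game); Mixed NE: p = 0.5962, q = 0.4038

Work:
Check pure NE:
(Gallery, Gallery): (31, 21) - no unilateral deviation beneficial
(Game, Game): (21, 31) - no unilateral deviation beneficial
Mixed NE: P1 plays Gallery with p = 0.5962, P2 plays Gallery with q = 0.4038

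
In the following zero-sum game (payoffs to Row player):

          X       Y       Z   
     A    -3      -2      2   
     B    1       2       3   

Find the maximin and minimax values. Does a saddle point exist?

Maximin = 1, Minimax = 1, Saddle: True

Work:
Row minimums: [-3, 1] → maximin = 1
Column maximums: [1, 2, 3] → minimax = 1
Saddle point exists! Game value = 1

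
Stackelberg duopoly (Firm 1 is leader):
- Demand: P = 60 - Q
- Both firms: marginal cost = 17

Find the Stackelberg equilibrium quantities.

q₁* (leader) = 21.5, q₂* (follower) = 10.75

Work:
Follower's reaction: q₂ = (a - c - q₁)/2
Leader substitutes: π₁ = q₁·(a - q₁ - (a-c-q₁)/2 - c)
FOC: q₁* = (60 - 17)/2 = 21.50
Then: q₂* = (60 - 17 - 21.5)/2 = 10.75
Leader has first-mover advantage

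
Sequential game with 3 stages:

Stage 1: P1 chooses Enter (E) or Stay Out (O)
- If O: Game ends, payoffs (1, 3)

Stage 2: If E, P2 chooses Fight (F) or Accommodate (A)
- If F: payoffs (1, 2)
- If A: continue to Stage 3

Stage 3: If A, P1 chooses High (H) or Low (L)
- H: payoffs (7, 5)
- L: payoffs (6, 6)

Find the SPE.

SPE: (E, A, H); Outcome (7, 5)

Work:
Stage 3: P1 chooses H (7 vs 6)
Stage 2: P2: F->2, A->5 (anticipating H). Choose A
Stage 1: P1: O->1, E->7 (anticipating A, H). Choose E
SPE path: E -> A -> H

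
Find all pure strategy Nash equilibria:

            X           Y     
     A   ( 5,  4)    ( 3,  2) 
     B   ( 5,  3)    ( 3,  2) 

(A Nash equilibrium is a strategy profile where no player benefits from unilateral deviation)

Nash equilibrium: (A, X), (B, X)

Work:
Best responses:
  P1 vs X: payoffs [5, 5] → best response A/B (payoff 5)
  P1 vs Y: payoffs [3, 3] → best response A/B (payoff 3)
  P2 vs A: payoffs [4, 2] → best response X (payoff 4)
  P2 vs B: payoffs [3, 2] → best response X (payoff 3)
Mutual best responses: (A,X), (B,X) → Nash equilibria.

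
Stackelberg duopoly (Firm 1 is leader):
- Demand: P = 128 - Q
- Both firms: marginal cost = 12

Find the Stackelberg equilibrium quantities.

q₁* (leader) = 58.0, q₂* (follower) = 29.0

Work:
Follower's reaction: q₂ = (a - c - q₁)/2
Leader substitutes: π₁ = q₁·(a - q₁ - (a-c-q₁)/2 - c)
FOC: q₁* = (128 - 12)/2 = 58.00
Then: q₂* = (128 - 12 - 58.0)/2 = 29.00
Leader has first-mover advantage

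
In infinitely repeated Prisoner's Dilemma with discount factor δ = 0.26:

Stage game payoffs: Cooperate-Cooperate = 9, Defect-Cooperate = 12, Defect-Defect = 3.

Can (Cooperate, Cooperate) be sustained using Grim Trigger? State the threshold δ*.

δ* = 0.3333; since δ = 0.26 < 0.3333, cooperation cannot be sustained

Work:
For Grim Trigger:
Cooperate forever: 9/(1-δ)
Defect then punished: 12 + 3·δ/(1-δ)
Need: 9/(1-δ) ≥ 12 + 3·δ/(1-δ)
Solving: δ ≥ (T-R)/(T-P) = (12-9)/(12-3) = 0.3333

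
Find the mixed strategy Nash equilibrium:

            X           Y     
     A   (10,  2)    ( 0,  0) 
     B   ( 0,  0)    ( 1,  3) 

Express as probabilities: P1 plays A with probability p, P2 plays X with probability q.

p = 0.6, q = 0.0909

Work:
Find probabilities that make opponent indifferent:
P2 chooses q to make P1 indifferent between A and B
P1 chooses p to make P2 indifferent between X and Y
Mixed NE: P1 plays (A: 0.6, B: 0.4), P2 plays (X: 0.0909, Y: 0.9091)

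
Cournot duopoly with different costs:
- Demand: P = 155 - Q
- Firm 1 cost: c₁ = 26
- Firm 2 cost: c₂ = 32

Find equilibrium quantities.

q₁* = 45.0, q₂* = 39.0

Work:
Reaction: q₁ = (155 - 26 - q₂)/2
Reaction: q₂ = (155 - 32 - q₁)/2
Solve simultaneously:
q₁* = (155 - 2×26 + 32)/3 = 45.0
q₂* = (155 - 2×32 + 26)/3 = 39.0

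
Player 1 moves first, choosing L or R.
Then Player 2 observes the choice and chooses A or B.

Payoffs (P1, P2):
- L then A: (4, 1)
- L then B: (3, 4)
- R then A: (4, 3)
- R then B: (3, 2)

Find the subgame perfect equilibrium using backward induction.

P1 plays R, P2 plays B after L and A after R; Payoff (4, 3)

Work:
Backward induction:
After L: P2 chooses B → P1 gets 3
After R: P2 chooses A → P1 gets 4
P1 chooses R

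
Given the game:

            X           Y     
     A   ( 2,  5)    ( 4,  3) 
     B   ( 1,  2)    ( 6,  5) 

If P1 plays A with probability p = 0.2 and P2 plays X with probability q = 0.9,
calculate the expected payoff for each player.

E[P1] = 1.64, E[P2] = 2.8

Work:
E[P1] = p·q·π₁(A,X) + p·(1-q)·π₁(A,Y) + (1-p)·q·π₁(B,X) + (1-p)·(1-q)·π₁(B,Y)
= 0.2·0.9·2 + 0.2·0.1·4 + 0.8·0.9·1 + 0.8·0.1·6
= 1.64

E[P2] = 2.8 (similar calculation)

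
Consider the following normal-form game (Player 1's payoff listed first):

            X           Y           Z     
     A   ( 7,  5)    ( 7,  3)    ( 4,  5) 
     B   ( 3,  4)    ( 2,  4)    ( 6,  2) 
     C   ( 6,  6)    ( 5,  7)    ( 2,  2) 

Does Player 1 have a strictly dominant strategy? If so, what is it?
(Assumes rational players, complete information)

No strictly dominant strategy exists for Player 1

Work:
A strategy strictly dominates another if it gives a strictly higher payoff against every opponent action. Compare each pair of P1's strategies column-by-column:
  A vs B: [7 vs 3, 7 vs 2, 4 vs 6] → A does not strictly dominate B (column Z: 4 ≤ 6)
  A vs C: [7 vs 6, 7 vs 5, 4 vs 2] → A strictly dominates C
  B vs A: [3 vs 7, 2 vs 7, 6 vs 4] → B does not strictly dominate A (column X: 3 ≤ 7)
  B vs C: [3 vs 6, 2 vs 5, 6 vs 2] → B does not strictly dominate C (column X: 3 ≤ 6)
  C vs A: [6 vs 7, 5 vs 7, 2 vs 4] → C does not strictly dominate A (column X: 6 ≤ 7)
  C vs B: [6 vs 3, 5 vs 2, 2 vs 6] → C does not strictly dominate B (column Z: 2 ≤ 6)
No single strategy strictly dominates all others → no strictly dominant strategy.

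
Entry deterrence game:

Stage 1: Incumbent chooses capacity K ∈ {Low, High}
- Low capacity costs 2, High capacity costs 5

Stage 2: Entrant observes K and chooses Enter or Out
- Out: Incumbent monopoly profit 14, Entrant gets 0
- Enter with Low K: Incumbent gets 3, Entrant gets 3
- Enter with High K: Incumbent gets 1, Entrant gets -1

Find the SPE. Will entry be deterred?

SPE: (High, Enter|Low, Out|High); Entry deterred. Incumbent net profit = 9

Work:
After Low K: Entrant enters (3 > 0)
After High K: Entrant stays out (-1 < 0)
Incumbent: Low → 3−2=1, High → 14−5=9
Incumbent chooses High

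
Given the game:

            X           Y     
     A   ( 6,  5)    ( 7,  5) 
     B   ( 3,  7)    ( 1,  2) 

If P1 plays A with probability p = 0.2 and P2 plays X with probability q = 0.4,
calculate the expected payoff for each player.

E[P1] = 2.76, E[P2] = 4.2

Work:
E[P1] = p·q·π₁(A,X) + p·(1-q)·π₁(A,Y) + (1-p)·q·π₁(B,X) + (1-p)·(1-q)·π₁(B,Y)
= 0.2·0.4·6 + 0.2·0.6·7 + 0.8·0.4·3 + 0.8·0.6·1
= 2.76

E[P2] = 4.2 (similar calculation)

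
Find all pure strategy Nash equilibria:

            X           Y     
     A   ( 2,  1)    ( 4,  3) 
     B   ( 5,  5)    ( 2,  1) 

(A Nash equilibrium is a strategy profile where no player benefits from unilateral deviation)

Nash equilibrium: (A, Y), (B, X)

Work:
Best responses:
  P1 vs X: payoffs [2, 5] → best response B (payoff 5)
  P1 vs Y: payoffs [4, 2] → best response A (payoff 4)
  P2 vs A: payoffs [1, 3] → best response Y (payoff 3)
  P2 vs B: payoffs [5, 1] → best response X (payoff 5)
Mutual best responses: (A,Y), (B,X) → Nash equilibria.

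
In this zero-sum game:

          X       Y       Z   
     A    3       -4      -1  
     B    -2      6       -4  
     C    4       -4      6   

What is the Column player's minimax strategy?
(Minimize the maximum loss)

Column should play X, value = 4

Work:
Column player minimizes Row's maximum payoff:
Column X: max payoff to Row = 4
Column Y: max payoff to Row = 6
Column Z: max payoff to Row = 6
Minimum is 4, achieved by column X.
Minimax strategy: X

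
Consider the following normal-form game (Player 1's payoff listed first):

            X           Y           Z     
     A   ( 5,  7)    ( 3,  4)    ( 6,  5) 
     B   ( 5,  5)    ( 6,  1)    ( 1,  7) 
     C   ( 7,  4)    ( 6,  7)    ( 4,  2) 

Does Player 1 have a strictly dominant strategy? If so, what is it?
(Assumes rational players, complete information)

No strictly dominant strategy exists for Player 1

Work:
A strategy strictly dominates another if it gives a strictly higher payoff against every opponent action. Compare each pair of P1's strategies column-by-column:
  A vs B: [5 vs 5, 3 vs 6, 6 vs 1] → A does not strictly dominate B (column X: 5 ≤ 5)
  A vs C: [5 vs 7, 3 vs 6, 6 vs 4] → A does not strictly dominate C (column X: 5 ≤ 7)
  B vs A: [5 vs 5, 6 vs 3, 1 vs 6] → B does not strictly dominate A (column X: 5 ≤ 5)
  B vs C: [5 vs 7, 6 vs 6, 1 vs 4] → B does not strictly dominate C (column X: 5 ≤ 7)
  C vs A: [7 vs 5, 6 vs 3, 4 vs 6] → C does not strictly dominate A (column Z: 4 ≤ 6)
  C vs B: [7 vs 5, 6 vs 6, 4 vs 1] → C does not strictly dominate B (column Y: 6 ≤ 6)
No single strategy strictly dominates all others → no strictly dominant strategy.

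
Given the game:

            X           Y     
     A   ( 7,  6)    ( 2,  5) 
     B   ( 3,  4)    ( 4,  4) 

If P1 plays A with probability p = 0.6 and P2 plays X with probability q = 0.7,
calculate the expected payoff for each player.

E[P1] = 4.62, E[P2] = 5.02

Work:
E[P1] = p·q·π₁(A,X) + p·(1-q)·π₁(A,Y) + (1-p)·q·π₁(B,X) + (1-p)·(1-q)·π₁(B,Y)
= 0.6·0.7·7 + 0.6·0.3·2 + 0.4·0.7·3 + 0.4·0.3·4
= 4.62

E[P2] = 5.02 (similar calculation)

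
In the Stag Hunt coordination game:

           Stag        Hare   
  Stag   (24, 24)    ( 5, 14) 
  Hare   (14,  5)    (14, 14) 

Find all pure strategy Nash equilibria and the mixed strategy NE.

Pure NE: (Stag, Stag) and (Hare, Hare); Mixed NE: p = 0.4737, q = 0.4737

Work:
Check pure NE:
(Stag, Stag): (24, 24) - no unilateral deviation beneficial
(Hare, Hare): (14, 14) - no unilateral deviation beneficial
Mixed NE: P1 plays Stag with p = 0.4737, P2 plays Stag with q = 0.4737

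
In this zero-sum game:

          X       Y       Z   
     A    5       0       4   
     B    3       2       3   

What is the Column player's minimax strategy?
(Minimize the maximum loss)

Column should play Y, value = 2

Work:
Column player minimizes Row's maximum payoff:
Column X: max payoff to Row = 5
Column Y: max payoff to Row = 2
Column Z: max payoff to Row = 4
Minimum is 2, achieved by column Y.
Minimax strategy: Y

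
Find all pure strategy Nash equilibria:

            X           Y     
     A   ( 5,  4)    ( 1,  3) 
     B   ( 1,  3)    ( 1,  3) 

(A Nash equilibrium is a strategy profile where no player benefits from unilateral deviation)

Nash equilibrium: (A, X), (B, Y)

Work:
Best responses:
  P1 vs X: payoffs [5, 1] → best response A (payoff 5)
  P1 vs Y: payoffs [1, 1] → best response A/B (payoff 1)
  P2 vs A: payoffs [4, 3] → best response X (payoff 4)
  P2 vs B: payoffs [3, 3] → best response X/Y (payoff 3)
Mutual best responses: (A,X), (B,Y) → Nash equilibria.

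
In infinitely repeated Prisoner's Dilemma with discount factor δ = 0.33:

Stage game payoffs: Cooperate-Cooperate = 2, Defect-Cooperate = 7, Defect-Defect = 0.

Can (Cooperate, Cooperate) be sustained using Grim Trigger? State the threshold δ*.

δ* = 0.7143; since δ = 0.33 < 0.7143, cooperation cannot be sustained

Work:
For Grim Trigger:
Cooperate forever: 2/(1-δ)
Defect then punished: 7 + 0·δ/(1-δ)
Need: 2/(1-δ) ≥ 7 + 0·δ/(1-δ)
Solving: δ ≥ (T-R)/(T-P) = (7-2)/(7-0) = 0.7143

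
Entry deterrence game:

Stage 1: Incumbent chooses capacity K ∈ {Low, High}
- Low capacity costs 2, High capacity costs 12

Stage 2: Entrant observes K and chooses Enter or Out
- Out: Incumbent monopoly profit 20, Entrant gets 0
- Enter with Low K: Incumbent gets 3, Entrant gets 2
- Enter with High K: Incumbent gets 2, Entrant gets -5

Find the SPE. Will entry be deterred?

SPE: (High, Enter|Low, Out|High); Entry deterred. Incumbent net profit = 8

Work:
After Low K: Entrant enters (2 > 0)
After High K: Entrant stays out (-5 < 0)
Incumbent: Low → 3−2=1, High → 20−12=8
Incumbent chooses High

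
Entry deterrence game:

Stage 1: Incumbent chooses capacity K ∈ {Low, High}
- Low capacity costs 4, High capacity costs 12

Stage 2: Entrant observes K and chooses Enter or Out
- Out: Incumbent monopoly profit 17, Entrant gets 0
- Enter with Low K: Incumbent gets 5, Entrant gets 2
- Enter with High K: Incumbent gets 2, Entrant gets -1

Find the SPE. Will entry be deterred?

SPE: (High, Enter|Low, Out|High); Entry deterred. Incumbent net profit = 5

Work:
After Low K: Entrant enters (2 > 0)
After High K: Entrant stays out (-1 < 0)
Incumbent: Low → 5−4=1, High → 17−12=5
Incumbent chooses High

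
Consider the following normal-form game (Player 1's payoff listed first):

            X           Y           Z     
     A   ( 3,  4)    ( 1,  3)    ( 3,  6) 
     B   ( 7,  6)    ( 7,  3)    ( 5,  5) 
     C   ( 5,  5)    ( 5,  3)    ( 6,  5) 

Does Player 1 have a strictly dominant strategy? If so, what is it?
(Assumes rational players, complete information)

No strictly dominant strategy exists for Player 1

Work:
A strategy strictly dominates another if it gives a strictly higher payoff against every opponent action. Compare each pair of P1's strategies column-by-column:
  A vs B: [3 vs 7, 1 vs 7, 3 vs 5] → A does not strictly dominate B (column X: 3 ≤ 7)
  A vs C: [3 vs 5, 1 vs 5, 3 vs 6] → A does not strictly dominate C (column X: 3 ≤ 5)
  B vs A: [7 vs 3, 7 vs 1, 5 vs 3] → B strictly dominates A
  B vs C: [7 vs 5, 7 vs 5, 5 vs 6] → B does not strictly dominate C (column Z: 5 ≤ 6)
  C vs A: [5 vs 3, 5 vs 1, 6 vs 3] → C strictly dominates A
  C vs B: [5 vs 7, 5 vs 7, 6 vs 5] → C does not strictly dominate B (column X: 5 ≤ 7)
No single strategy strictly dominates all others → no strictly dominant strategy.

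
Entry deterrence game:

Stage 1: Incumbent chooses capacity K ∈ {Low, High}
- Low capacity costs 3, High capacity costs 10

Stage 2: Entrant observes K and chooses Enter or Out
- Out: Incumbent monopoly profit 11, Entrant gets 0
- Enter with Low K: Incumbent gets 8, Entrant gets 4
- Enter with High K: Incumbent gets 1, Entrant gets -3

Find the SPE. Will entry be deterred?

SPE: (Low, Enter|Low, Out|High); Entry not deterred. Incumbent net profit = 5, Entrant gets 4

Work:
After Low K: Entrant enters (4 > 0)
After High K: Entrant stays out (-3 < 0)
Incumbent: Low → 8−3=5, High → 11−10=1
Incumbent chooses Low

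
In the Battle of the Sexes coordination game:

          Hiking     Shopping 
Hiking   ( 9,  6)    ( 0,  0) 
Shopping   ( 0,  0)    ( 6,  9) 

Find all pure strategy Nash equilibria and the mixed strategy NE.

Pure NE: (Hiking, Hiking) and (Shopping, Shopping); Mixed NE: p = 0.6, q = 0.4

Work:
Check pure NE:
(Hiking, Hiking): (9, 6) - no unilateral deviation beneficial
(Shopping, Shopping): (6, 9) - no unilateral deviation beneficial
Mixed NE: P1 plays Hiking with p = 0.6, P2 plays Hiking with q = 0.4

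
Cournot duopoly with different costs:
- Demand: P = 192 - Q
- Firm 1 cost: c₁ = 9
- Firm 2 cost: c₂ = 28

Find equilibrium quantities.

q₁* = 67.33, q₂* = 48.33

Work:
Reaction: q₁ = (192 - 9 - q₂)/2
Reaction: q₂ = (192 - 28 - q₁)/2
Solve simultaneously:
q₁* = (192 - 2×9 + 28)/3 = 67.33
q₂* = (192 - 2×28 + 9)/3 = 48.33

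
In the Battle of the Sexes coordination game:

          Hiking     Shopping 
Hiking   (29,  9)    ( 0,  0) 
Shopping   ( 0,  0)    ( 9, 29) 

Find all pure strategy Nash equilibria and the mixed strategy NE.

Pure NE: (Hiking, Hiking) and (Shopping, Shopping); Mixed NE: p = 0.7632, q = 0.2368

Work:
Check pure NE:
(Hiking, Hiking): (29, 9) - no unilateral deviation beneficial
(Shopping, Shopping): (9, 29) - no unilateral deviation beneficial
Mixed NE: P1 plays Hiking with p = 0.7632, P2 plays Hiking with q = 0.2368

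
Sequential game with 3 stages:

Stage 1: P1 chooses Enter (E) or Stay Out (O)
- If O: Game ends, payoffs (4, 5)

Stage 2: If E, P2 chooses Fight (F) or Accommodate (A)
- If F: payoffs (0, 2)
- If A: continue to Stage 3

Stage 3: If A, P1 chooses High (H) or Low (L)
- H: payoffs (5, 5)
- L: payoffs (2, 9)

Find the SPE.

SPE: (E, A, H); Outcome (5, 5)

Work:
Stage 3: P1 chooses H (5 vs 2)
Stage 2: P2: F->2, A->5 (anticipating H). Choose A
Stage 1: P1: O->4, E->5 (anticipating A, H). Choose E
SPE path: E -> A -> H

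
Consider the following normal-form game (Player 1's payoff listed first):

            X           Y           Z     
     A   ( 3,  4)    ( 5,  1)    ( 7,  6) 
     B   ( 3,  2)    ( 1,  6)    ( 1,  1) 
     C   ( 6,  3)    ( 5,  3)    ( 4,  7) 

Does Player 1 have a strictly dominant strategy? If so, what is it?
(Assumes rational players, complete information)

No strictly dominant strategy exists for Player 1

Work:
A strategy strictly dominates another if it gives a strictly higher payoff against every opponent action. Compare each pair of P1's strategies column-by-column:
  A vs B: [3 vs 3, 5 vs 1, 7 vs 1] → A does not strictly dominate B (column X: 3 ≤ 3)
  A vs C: [3 vs 6, 5 vs 5, 7 vs 4] → A does not strictly dominate C (column X: 3 ≤ 6)
  B vs A: [3 vs 3, 1 vs 5, 1 vs 7] → B does not strictly dominate A (column X: 3 ≤ 3)
  B vs C: [3 vs 6, 1 vs 5, 1 vs 4] → B does not strictly dominate C (column X: 3 ≤ 6)
  C vs A: [6 vs 3, 5 vs 5, 4 vs 7] → C does not strictly dominate A (column Y: 5 ≤ 5)
  C vs B: [6 vs 3, 5 vs 1, 4 vs 1] → C strictly dominates B
No single strategy strictly dominates all others → no strictly dominant strategy.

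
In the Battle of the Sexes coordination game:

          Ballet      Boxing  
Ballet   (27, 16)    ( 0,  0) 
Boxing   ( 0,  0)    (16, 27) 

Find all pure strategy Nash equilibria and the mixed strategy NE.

Pure NE: (Ballet, Ballet) and (Boxing, Boxing); Mixed NE: p = 0.6279, q = 0.3721

Work:
Check pure NE:
(Ballet, Ballet): (27, 16) - no unilateral deviation beneficial
(Boxing, Boxing): (16, 27) - no unilateral deviation beneficial
Mixed NE: P1 plays Ballet with p = 0.6279, P2 plays Ballet with q = 0.3721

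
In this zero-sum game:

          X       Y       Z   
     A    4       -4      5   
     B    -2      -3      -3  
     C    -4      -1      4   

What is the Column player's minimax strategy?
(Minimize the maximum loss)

Column should play Y, value = -1

Work:
Column player minimizes Row's maximum payoff:
Column X: max payoff to Row = 4
Column Y: max payoff to Row = -1
Column Z: max payoff to Row = 5
Minimum is -1, achieved by column Y.
Minimax strategy: Y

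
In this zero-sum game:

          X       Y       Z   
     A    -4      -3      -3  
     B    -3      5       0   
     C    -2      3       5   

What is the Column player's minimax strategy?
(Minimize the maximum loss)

Column should play X, value = -2

Work:
Column player minimizes Row's maximum payoff:
Column X: max payoff to Row = -2
Column Y: max payoff to Row = 5
Column Z: max payoff to Row = 5
Minimum is -2, achieved by column X.
Minimax strategy: X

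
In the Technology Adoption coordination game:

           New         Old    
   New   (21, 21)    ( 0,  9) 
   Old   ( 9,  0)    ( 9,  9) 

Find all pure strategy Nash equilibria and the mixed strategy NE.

Pure NE: (New, New) and (Old, Old); Mixed NE: p = 0.4286, q = 0.4286

Work:
Check pure NE:
(New, New): (21, 21) - no unilateral deviation beneficial
(Old, Old): (9, 9) - no unilateral deviation beneficial
Mixed NE: P1 plays New with p = 0.4286, P2 plays New with q = 0.4286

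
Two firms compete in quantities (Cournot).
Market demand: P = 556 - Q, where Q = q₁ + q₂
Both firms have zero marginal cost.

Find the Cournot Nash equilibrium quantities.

q₁* = q₂* = 185.33; P* = 185.33

Work:
Profit: π_i = P·q_i = (a - q_i - q_j)·q_i
FOC: ∂π_i/∂q_i = a - 2q_i - q_j = 0
Reaction function: q_i = (556 - q_j)/2
Symmetry: q* = 556/3 = 185.33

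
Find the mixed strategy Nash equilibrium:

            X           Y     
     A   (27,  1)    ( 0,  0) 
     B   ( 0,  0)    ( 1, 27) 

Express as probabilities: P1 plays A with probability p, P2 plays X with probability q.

p = 0.9643, q = 0.0357

Work:
Find probabilities that make opponent indifferent:
P2 chooses q to make P1 indifferent between A and B
P1 chooses p to make P2 indifferent between X and Y
Mixed NE: P1 plays (A: 0.9643, B: 0.0357), P2 plays (X: 0.0357, Y: 0.9643)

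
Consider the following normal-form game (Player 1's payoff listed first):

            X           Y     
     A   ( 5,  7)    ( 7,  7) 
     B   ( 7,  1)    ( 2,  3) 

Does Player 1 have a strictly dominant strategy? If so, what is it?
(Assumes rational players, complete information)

No strictly dominant strategy exists for Player 1

Work:
A strategy strictly dominates another if it gives a strictly higher payoff against every opponent action. Compare each pair of P1's strategies column-by-column:
  A vs B: [5 vs 7, 7 vs 2] → A does not strictly dominate B (column X: 5 ≤ 7)
  B vs A: [7 vs 5, 2 vs 7] → B does not strictly dominate A (column Y: 2 ≤ 7)
No single strategy strictly dominates all others → no strictly dominant strategy.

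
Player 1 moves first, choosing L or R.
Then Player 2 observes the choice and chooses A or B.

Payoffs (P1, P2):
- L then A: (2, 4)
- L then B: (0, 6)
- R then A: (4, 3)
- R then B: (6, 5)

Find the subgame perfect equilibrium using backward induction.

P1 plays R, P2 plays B after L and B after R; Payoff (6, 5)

Work:
Backward induction:
After L: P2 chooses B → P1 gets 0
After R: P2 chooses B → P1 gets 6
P1 chooses R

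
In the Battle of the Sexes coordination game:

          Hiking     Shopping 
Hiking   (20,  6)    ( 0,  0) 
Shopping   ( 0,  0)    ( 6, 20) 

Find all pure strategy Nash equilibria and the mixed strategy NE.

Pure NE: (Hiking, Hiking) and (Shopping, Shopping); Mixed NE: p = 0.7692, q = 0.2308

Work:
Check pure NE:
(Hiking, Hiking): (20, 6) - no unilateral deviation beneficial
(Shopping, Shopping): (6, 20) - no unilateral deviation beneficial
Mixed NE: P1 plays Hiking with p = 0.7692, P2 plays Hiking with q = 0.2308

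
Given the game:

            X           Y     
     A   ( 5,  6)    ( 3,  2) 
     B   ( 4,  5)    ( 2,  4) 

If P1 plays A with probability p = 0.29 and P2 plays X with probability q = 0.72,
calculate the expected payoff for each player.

E[P1] = 3.73, E[P2] = 4.7664

Work:
E[P1] = p·q·π₁(A,X) + p·(1-q)·π₁(A,Y) + (1-p)·q·π₁(B,X) + (1-p)·(1-q)·π₁(B,Y)
= 0.29·0.72·5 + 0.29·0.28·3 + 0.71·0.72·4 + 0.71·0.28·2
= 3.73

E[P2] = 4.7664 (similar calculation)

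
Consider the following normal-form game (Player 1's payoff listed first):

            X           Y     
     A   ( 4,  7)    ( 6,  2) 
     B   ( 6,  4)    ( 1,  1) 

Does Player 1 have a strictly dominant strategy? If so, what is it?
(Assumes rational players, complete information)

No strictly dominant strategy exists for Player 1

Work:
A strategy strictly dominates another if it gives a strictly higher payoff against every opponent action. Compare each pair of P1's strategies column-by-column:
  A vs B: [4 vs 6, 6 vs 1] → A does not strictly dominate B (column X: 4 ≤ 6)
  B vs A: [6 vs 4, 1 vs 6] → B does not strictly dominate A (column Y: 1 ≤ 6)
No single strategy strictly dominates all others → no strictly dominant strategy.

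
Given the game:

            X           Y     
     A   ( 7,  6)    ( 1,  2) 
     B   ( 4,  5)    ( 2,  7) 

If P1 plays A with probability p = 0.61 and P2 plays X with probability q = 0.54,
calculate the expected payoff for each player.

E[P1] = 3.7876, E[P2] = 4.8464

Work:
E[P1] = p·q·π₁(A,X) + p·(1-q)·π₁(A,Y) + (1-p)·q·π₁(B,X) + (1-p)·(1-q)·π₁(B,Y)
= 0.61·0.54·7 + 0.61·0.46·1 + 0.39·0.54·4 + 0.39·0.46·2
= 3.7876

E[P2] = 4.8464 (similar calculation)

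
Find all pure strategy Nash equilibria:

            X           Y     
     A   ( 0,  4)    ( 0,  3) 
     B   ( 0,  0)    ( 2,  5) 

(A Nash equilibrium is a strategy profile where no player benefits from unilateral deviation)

Nash equilibrium: (A, X), (B, Y)

Work:
Best responses:
  P1 vs X: payoffs [0, 0] → best response A/B (payoff 0)
  P1 vs Y: payoffs [0, 2] → best response B (payoff 2)
  P2 vs A: payoffs [4, 3] → best response X (payoff 4)
  P2 vs B: payoffs [0, 5] → best response Y (payoff 5)
Mutual best responses: (A,X), (B,Y) → Nash equilibria.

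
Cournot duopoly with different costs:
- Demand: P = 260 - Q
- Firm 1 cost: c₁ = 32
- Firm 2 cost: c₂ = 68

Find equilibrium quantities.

q₁* = 88.0, q₂* = 52.0

Work:
Reaction: q₁ = (260 - 32 - q₂)/2
Reaction: q₂ = (260 - 68 - q₁)/2
Solve simultaneously:
q₁* = (260 - 2×32 + 68)/3 = 88.0
q₂* = (260 - 2×68 + 32)/3 = 52.0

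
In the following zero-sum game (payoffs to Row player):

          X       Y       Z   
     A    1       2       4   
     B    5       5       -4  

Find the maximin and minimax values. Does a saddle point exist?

Maximin = 1, Minimax = 4, Saddle: False

Work:
Row minimums: [1, -4] → maximin = 1
Column maximums: [5, 5, 4] → minimax = 4
No saddle point (maximin ≠ minimax). Mixed strategy needed.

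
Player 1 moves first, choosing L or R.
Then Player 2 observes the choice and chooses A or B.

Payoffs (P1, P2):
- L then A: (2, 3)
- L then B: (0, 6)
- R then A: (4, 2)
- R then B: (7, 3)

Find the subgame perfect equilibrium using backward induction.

P1 plays R, P2 plays B after L and B after R; Payoff (7, 3)

Work:
Backward induction:
After L: P2 chooses B → P1 gets 0
After R: P2 chooses B → P1 gets 7
P1 chooses R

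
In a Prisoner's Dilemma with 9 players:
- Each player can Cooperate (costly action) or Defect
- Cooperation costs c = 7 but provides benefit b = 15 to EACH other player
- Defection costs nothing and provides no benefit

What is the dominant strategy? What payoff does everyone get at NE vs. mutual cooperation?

Dominant: Defect; NE payoff = 0; Coop payoff = 113

Work:
Defect dominates (saves cost c = 7, benefit to others is external)
NE: All defect → everyone gets 0
If all cooperate: each receives (8)×15 - 7 = 113
Social dilemma: 113 > 0 but NE gives 0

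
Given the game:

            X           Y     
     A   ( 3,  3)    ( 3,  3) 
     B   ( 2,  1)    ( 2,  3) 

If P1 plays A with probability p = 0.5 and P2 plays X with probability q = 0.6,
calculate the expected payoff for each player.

E[P1] = 2.5, E[P2] = 2.4

Work:
E[P1] = p·q·π₁(A,X) + p·(1-q)·π₁(A,Y) + (1-p)·q·π₁(B,X) + (1-p)·(1-q)·π₁(B,Y)
= 0.5·0.6·3 + 0.5·0.4·3 + 0.5·0.6·2 + 0.5·0.4·2
= 2.5

E[P2] = 2.4 (similar calculation)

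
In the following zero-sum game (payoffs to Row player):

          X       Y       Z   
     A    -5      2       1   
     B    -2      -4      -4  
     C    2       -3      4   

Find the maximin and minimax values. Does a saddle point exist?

Maximin = -3, Minimax = 2, Saddle: False

Work:
Row minimums: [-5, -4, -3] → maximin = -3
Column maximums: [2, 2, 4] → minimax = 2
No saddle point (maximin ≠ minimax). Mixed strategy needed.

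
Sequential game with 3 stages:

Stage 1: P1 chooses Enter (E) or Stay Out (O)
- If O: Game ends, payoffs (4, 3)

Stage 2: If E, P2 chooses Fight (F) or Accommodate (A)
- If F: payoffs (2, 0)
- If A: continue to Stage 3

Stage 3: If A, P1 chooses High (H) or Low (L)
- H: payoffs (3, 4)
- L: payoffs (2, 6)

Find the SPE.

SPE: (O, A, H); Outcome (4, 3)

Work:
Stage 3: P1 chooses H (3 vs 2)
Stage 2: P2: F->0, A->4 (anticipating H). Choose A
Stage 1: P1: O->4, E->3 (anticipating A, H). Choose O
SPE path: O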